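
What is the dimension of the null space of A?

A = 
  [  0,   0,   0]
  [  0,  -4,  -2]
nullity(A) = 2

Row reduce:
Swap R1 ↔ R2
REF = 
  [  0,  -4,  -2]
  [  0,   0,   0]
Pivot columns: 2 → 1 pivot.
rank(A) = 1, so nullity(A) = 3 - 1 = 2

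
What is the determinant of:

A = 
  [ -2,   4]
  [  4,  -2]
-12

For a 2×2 matrix, det = ad - bc = (-2)(-2) - (4)(4) = -12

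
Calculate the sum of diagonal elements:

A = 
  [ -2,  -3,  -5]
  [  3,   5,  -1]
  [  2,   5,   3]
6

tr(A) = -2 + 5 + 3 = 6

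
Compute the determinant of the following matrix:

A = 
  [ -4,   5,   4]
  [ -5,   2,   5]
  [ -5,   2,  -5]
Cofactor expansion along row 1:
det(A) = (-4)·((2)(-5) - (5)(2)) - (5)·((-5)(-5) - (5)(-5)) + (4)·((-5)(2) - (2)(-5))
  = (-4)(-20) - (5)(50) + (4)(0)
  = -170

det(A) = -170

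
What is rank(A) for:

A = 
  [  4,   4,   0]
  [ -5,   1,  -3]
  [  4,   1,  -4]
Row reduce:
R2 → R2 + (5/4)·R1
R3 → R3 - (1)·R1
R3 → R3 + (1/2)·R2
REF = 
  [    4,     4,     0]
  [    0,     6,    -3]
  [    0,     0, -11/2]
Pivot columns: 1, 2, 3 → 3 pivots.

rank(A) = 3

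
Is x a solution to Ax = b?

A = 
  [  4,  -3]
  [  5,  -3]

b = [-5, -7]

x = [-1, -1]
No

Ax = [-1, -2] ≠ b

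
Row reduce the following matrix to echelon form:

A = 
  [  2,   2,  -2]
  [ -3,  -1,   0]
Row operations:
R2 → R2 + (3/2)·R1

Resulting echelon form:
REF = 
  [  2,   2,  -2]
  [  0,   2,  -3]

Rank = 2 (number of non-zero pivot rows).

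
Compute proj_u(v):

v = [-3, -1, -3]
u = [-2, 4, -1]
proj_u(v) = [-10/21, 20/21, -5/21]

v·u = (-3)(-2) + (-1)(4) + (-3)(-1) = 5
u·u = (-2)² + (4)² + (-1)² = 21
proj_u(v) = (v·u / u·u) × u = (5/21) × u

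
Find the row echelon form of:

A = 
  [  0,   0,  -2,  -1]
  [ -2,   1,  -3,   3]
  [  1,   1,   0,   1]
Row operations:
Swap R1 ↔ R2
R3 → R3 + (1/2)·R1
Swap R2 ↔ R3

Resulting echelon form:
REF = 
  [  -2,    1,   -3,    3]
  [   0,  3/2, -3/2,  5/2]
  [   0,    0,   -2,   -1]

Rank = 3 (number of non-zero pivot rows).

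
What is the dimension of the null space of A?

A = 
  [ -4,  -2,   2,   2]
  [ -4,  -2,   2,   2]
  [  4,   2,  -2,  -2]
nullity(A) = 3

Row reduce:
R2 → R2 - (1)·R1
R3 → R3 + (1)·R1
REF = 
  [ -4,  -2,   2,   2]
  [  0,   0,   0,   0]
  [  0,   0,   0,   0]
Pivot columns: 1 → 1 pivot.
rank(A) = 1, so nullity(A) = 4 - 1 = 3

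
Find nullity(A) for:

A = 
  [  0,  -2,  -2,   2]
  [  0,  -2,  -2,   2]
nullity(A) = 3

Row reduce:
R2 → R2 - (1)·R1
REF = 
  [  0,  -2,  -2,   2]
  [  0,   0,   0,   0]
Pivot columns: 2 → 1 pivot.
rank(A) = 1, so nullity(A) = 4 - 1 = 3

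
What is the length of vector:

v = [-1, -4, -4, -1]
5.831

||v||₂ = √((-1)² + (-4)² + (-4)² + (-1)²) = √34 = 5.831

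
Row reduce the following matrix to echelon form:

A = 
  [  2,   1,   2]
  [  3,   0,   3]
Row operations:
R2 → R2 - (3/2)·R1

Resulting echelon form:
REF = 
  [   2,    1,    2]
  [   0, -3/2,    0]

Rank = 2 (number of non-zero pivot rows).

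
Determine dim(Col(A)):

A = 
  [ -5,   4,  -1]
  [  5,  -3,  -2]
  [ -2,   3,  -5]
dim(Col(A)) = 3

Row reduce:
R2 → R2 + (1)·R1
R3 → R3 - (2/5)·R1
R3 → R3 - (7/5)·R2
REF = 
  [  -5,    4,   -1]
  [   0,    1,   -3]
  [   0,    0, -2/5]
Pivot columns: 1, 2, 3 → 3 pivots.
dim(Col(A)) = number of pivot columns = 3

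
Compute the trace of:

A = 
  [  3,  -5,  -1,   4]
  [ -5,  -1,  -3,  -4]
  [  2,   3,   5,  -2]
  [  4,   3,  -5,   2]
9

tr(A) = 3 + -1 + 5 + 2 = 9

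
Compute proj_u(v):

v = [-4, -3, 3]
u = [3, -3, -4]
v·u = (-4)(3) + (-3)(-3) + (3)(-4) = -15
u·u = (3)² + (-3)² + (-4)² = 34
proj_u(v) = (v·u / u·u) × u = (-15/34) × u

proj_u(v) = [-45/34, 45/34, 30/17]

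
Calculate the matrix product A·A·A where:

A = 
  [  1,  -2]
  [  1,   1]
A² = A·A:
A²[1,1] = (1)(1) + (-2)(1) = -1
A²[1,2] = (1)(-2) + (-2)(1) = -4
A²[2,1] = (1)(1) + (1)(1) = 2
A²[2,2] = (1)(-2) + (1)(1) = -1
A² = 
  [ -1,  -4]
  [  2,  -1]

A^3 = A^2·A:
A^3[1,1] = (-1)(1) + (-4)(1) = -5
A^3[1,2] = (-1)(-2) + (-4)(1) = -2
A^3[2,1] = (2)(1) + (-1)(1) = 1
A^3[2,2] = (2)(-2) + (-1)(1) = -5
A^3 = 
  [ -5,  -2]
  [  1,  -5]

Therefore
A^3 = 
  [ -5,  -2]
  [  1,  -5]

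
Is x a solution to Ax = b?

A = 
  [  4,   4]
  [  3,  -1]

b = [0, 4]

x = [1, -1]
Yes

Ax = [0, 4] = b ✓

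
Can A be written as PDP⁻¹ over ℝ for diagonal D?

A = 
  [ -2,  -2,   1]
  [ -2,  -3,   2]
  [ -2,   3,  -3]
Yes

Characteristic polynomial: det(λI - A) = λ³ + 8λ² + 13λ - 2
By the rational root theorem any rational root is an integer dividing 2; none of those is a root, so p(λ) has no rational roots and hence (being an irreducible cubic) no repeated roots.
Discriminant of the cubic: Δ = 2272
Δ > 0 ⇒ three distinct real eigenvalues: λ ≈ -5.626, -2.515, 0.1413
Three distinct real eigenvalues, so A has 3 independent eigenvectors.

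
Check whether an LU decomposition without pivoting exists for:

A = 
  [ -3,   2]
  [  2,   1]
Yes.
A[1,1] = -3 ≠ 0, so Gaussian elimination proceeds without a row swap: multiplier ℓ₂₁ = (2)/(-3) = -2/3, and U[2,2] = 1 - (-2/3)(2) = 7/3.
L = 
  [   1,    0]
  [-2/3,    1]
U = 
  [ -3,   2]
  [  0, 7/3]
Check row 2 of LU: [(-2/3)(-3), (-2/3)(2) + (7/3)] = [2, 1] = row 2 of A ✓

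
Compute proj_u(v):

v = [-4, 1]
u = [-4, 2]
v·u = (-4)(-4) + (1)(2) = 18
u·u = (-4)² + (2)² = 20
proj_u(v) = (v·u / u·u) × u = (18/20) × u = (9/10) × u

proj_u(v) = [-18/5, 9/5]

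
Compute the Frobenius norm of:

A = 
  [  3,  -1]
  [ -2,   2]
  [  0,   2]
||A||_F = 4.69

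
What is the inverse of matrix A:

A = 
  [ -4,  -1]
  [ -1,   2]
det(A) = (-4)(2) - (-1)(-1) = -9
For a 2×2 matrix, A⁻¹ = (1/det(A)) · [[d, -b], [-c, a]]
    = (-1/9) · [[2, 1], [1, -4]]

A⁻¹ = 
  [-2/9, -1/9]
  [-1/9,  4/9]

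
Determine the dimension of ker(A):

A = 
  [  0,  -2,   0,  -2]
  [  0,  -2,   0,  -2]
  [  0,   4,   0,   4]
nullity(A) = 3

Row reduce:
R2 → R2 - (1)·R1
R3 → R3 + (2)·R1
REF = 
  [  0,  -2,   0,  -2]
  [  0,   0,   0,   0]
  [  0,   0,   0,   0]
Pivot columns: 2 → 1 pivot.
rank(A) = 1, so nullity(A) = 4 - 1 = 3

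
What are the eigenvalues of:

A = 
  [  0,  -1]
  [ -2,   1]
λ = 2, -1

tr(A) = 1, det(A) = -2
Characteristic polynomial: λ² - tr(A)λ + det(A) = λ² - λ - 2
λ² - λ - 2 = (λ + 1)(λ - 2)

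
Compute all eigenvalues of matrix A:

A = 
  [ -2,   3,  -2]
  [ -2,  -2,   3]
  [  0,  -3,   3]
Characteristic polynomial: det(λI - A) = λ³ + λ² + 7λ
The constant term is 0, so λ = 0 is a root: p(λ) = λ(λ² + λ + 7)
λ² + λ + 7 = 0  ⇒  λ = (-1 ± √((1)² - 4·(7)))/2 = (-1 ± √(-27))/2
  = (-1 + 3i√3)/2,  (-1 - 3i√3)/2

λ = 0, (-1 + 3i√3)/2, (-1 - 3i√3)/2  (≈ 0, -0.5 + 2.598i, -0.5 - 2.598i)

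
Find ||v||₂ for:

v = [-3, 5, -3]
6.557

||v||₂ = √((-3)² + (5)² + (-3)²) = √43 = 6.557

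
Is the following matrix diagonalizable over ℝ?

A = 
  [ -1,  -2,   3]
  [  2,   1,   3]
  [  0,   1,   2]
No

Characteristic polynomial: det(λI - A) = λ³ - 2λ² - 15
By the rational root theorem any rational root is an integer dividing 15; none of those is a root, so p(λ) has no rational roots and hence (being an irreducible cubic) no repeated roots.
Discriminant of the cubic: Δ = -6555
Δ < 0 ⇒ one real eigenvalue and a complex-conjugate pair: λ ≈ 3.343, -0.6713 + 2.009i, -0.6713 - 2.009i
Has complex eigenvalues (not diagonalizable over ℝ).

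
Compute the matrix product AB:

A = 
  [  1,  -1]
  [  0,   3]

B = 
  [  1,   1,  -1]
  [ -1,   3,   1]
A is 2×2 and B is 2×3, so AB is 2×3. Each entry is (row of A)·(column of B):
AB[1,1] = (1)(1) + (-1)(-1) = 2
AB[1,2] = (1)(1) + (-1)(3) = -2
AB[1,3] = (1)(-1) + (-1)(1) = -2
AB[2,1] = (0)(1) + (3)(-1) = -3
AB[2,2] = (0)(1) + (3)(3) = 9
AB[2,3] = (0)(-1) + (3)(1) = 3

AB = 
  [  2,  -2,  -2]
  [ -3,   9,   3]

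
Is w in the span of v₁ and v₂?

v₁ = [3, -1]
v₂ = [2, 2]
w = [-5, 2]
Yes

Form the augmented matrix and row-reduce:
[v₁|v₂|w] = 
  [  3,   2,  -5]
  [ -1,   2,   2]
R2 → R2 + (1/3)·R1
REF = 
  [  3,   2,  -5]
  [  0, 8/3, 1/3]

No row of the form [0 0 | nonzero], so the system is consistent. Back-substitution gives c₁ = -7/4, c₂ = 1/8: w = (-7/4)·v₁ + (1/8)·v₂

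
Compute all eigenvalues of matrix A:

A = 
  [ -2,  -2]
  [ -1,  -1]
λ = 0, -3

tr(A) = -3, det(A) = 0
Characteristic polynomial: λ² - tr(A)λ + det(A) = λ² + 3λ
λ² + 3λ = λ(λ + 3)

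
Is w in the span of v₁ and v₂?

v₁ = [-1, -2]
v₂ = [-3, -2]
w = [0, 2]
Yes

Form the augmented matrix and row-reduce:
[v₁|v₂|w] = 
  [ -1,  -3,   0]
  [ -2,  -2,   2]
R2 → R2 - (2)·R1
REF = 
  [ -1,  -3,   0]
  [  0,   4,   2]

No row of the form [0 0 | nonzero], so the system is consistent. Back-substitution gives c₁ = -3/2, c₂ = 1/2: w = (-3/2)·v₁ + (1/2)·v₂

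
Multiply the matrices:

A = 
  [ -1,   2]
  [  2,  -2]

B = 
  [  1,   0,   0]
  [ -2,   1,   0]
AB = 
  [ -5,   2,   0]
  [  6,  -2,   0]

A is 2×2 and B is 2×3, so AB is 2×3. Each entry is (row of A)·(column of B):
AB[1,1] = (-1)(1) + (2)(-2) = -5
AB[1,2] = (-1)(0) + (2)(1) = 2
AB[1,3] = (-1)(0) + (2)(0) = 0
AB[2,1] = (2)(1) + (-2)(-2) = 6
AB[2,2] = (2)(0) + (-2)(1) = -2
AB[2,3] = (2)(0) + (-2)(0) = 0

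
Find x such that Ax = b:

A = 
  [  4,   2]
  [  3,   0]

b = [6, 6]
Row reduce the augmented matrix [A|b]:
R2 → R2 - (3/4)·R1
REF = 
  [   4,    2,    6]
  [   0, -3/2,  3/2]

Back-substitution:
x₂ = (3/2) / (-3/2) = -1
x₁ = (6 - (2)(-1)) / 4 = 2

x = [2, -1]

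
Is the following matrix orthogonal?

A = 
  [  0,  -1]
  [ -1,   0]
Yes

AᵀA = 
  [  1,   0]
  [  0,   1]
= I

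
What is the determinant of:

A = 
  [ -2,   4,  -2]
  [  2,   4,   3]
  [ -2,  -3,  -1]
Cofactor expansion along row 1:
det(A) = (-2)·((4)(-1) - (3)(-3)) - (4)·((2)(-1) - (3)(-2)) + (-2)·((2)(-3) - (4)(-2))
  = (-2)(5) - (4)(4) + (-2)(2)
  = -30

det(A) = -30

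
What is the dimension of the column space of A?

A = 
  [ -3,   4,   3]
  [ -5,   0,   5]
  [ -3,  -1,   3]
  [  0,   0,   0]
dim(Col(A)) = 2

Row reduce:
R2 → R2 - (5/3)·R1
R3 → R3 - (1)·R1
R3 → R3 - (3/4)·R2
REF = 
  [   -3,     4,     3]
  [    0, -20/3,     0]
  [    0,     0,     0]
  [    0,     0,     0]
Pivot columns: 1, 2 → 2 pivots.
dim(Col(A)) = number of pivot columns = 2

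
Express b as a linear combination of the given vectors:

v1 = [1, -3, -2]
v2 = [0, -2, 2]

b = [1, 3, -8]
c1 = 1, c2 = -3

b = 1·v1 + -3·v2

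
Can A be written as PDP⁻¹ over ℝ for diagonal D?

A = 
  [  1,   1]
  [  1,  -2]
Yes

tr(A) = -1, det(A) = -3
Characteristic polynomial: λ² - tr(A)λ + det(A) = λ² + λ - 3
λ² + λ - 3 = 0  ⇒  λ = (-1 ± √((1)² - 4·(-3)))/2 = (-1 ± √(13))/2
  = (-1 + √13)/2,  (-1 - √13)/2
Eigenvalues: (-1 + √13)/2, (-1 - √13)/2  (≈ 1.303, -2.303)
The two irrational eigenvalues are distinct (simple), so each has alg. mult. = geom. mult. = 1.
Sum of geometric multiplicities equals n, so A has n independent eigenvectors.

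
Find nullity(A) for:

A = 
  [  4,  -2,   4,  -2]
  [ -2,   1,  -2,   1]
nullity(A) = 3

Row reduce:
R2 → R2 + (1/2)·R1
REF = 
  [  4,  -2,   4,  -2]
  [  0,   0,   0,   0]
Pivot columns: 1 → 1 pivot.
rank(A) = 1, so nullity(A) = 4 - 1 = 3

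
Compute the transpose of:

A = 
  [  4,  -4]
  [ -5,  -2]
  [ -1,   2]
Aᵀ = 
  [  4,  -5,  -1]
  [ -4,  -2,   2]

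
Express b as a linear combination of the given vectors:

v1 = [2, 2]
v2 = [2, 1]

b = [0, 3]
c1 = 3, c2 = -3

b = 3·v1 + -3·v2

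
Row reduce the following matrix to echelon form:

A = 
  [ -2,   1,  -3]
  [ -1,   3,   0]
Row operations:
R2 → R2 - (1/2)·R1

Resulting echelon form:
REF = 
  [ -2,   1,  -3]
  [  0, 5/2, 3/2]

Rank = 2 (number of non-zero pivot rows).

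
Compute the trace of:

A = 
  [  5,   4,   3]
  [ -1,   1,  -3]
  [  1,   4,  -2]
4

tr(A) = 5 + 1 + -2 = 4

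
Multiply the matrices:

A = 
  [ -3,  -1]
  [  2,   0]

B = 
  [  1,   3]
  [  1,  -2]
A is 2×2 and B is 2×2, so AB is 2×2. Each entry is (row of A)·(column of B):
AB[1,1] = (-3)(1) + (-1)(1) = -4
AB[1,2] = (-3)(3) + (-1)(-2) = -7
AB[2,1] = (2)(1) + (0)(1) = 2
AB[2,2] = (2)(3) + (0)(-2) = 6

AB = 
  [ -4,  -7]
  [  2,   6]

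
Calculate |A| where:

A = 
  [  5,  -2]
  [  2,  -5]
For a 2×2 matrix, det = ad - bc = (5)(-5) - (-2)(2) = -21

det(A) = -21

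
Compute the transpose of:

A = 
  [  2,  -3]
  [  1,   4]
Aᵀ = 
  [  2,   1]
  [ -3,   4]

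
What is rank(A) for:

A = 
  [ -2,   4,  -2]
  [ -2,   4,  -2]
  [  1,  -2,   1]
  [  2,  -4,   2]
rank(A) = 1

Row reduce:
R2 → R2 - (1)·R1
R3 → R3 + (1/2)·R1
R4 → R4 + (1)·R1
REF = 
  [ -2,   4,  -2]
  [  0,   0,   0]
  [  0,   0,   0]
  [  0,   0,   0]
Pivot columns: 1 → 1 pivot.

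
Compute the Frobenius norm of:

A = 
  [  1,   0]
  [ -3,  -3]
||A||_F = 4.359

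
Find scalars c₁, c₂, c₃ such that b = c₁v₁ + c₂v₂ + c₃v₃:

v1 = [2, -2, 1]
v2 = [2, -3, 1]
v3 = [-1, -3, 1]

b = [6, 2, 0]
c1 = 2, c2 = 0, c3 = -2

b = 2·v1 + 0·v2 + -2·v3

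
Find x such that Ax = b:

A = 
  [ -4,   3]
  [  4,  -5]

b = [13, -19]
Row reduce the augmented matrix [A|b]:
R2 → R2 + (1)·R1
REF = 
  [ -4,   3,  13]
  [  0,  -2,  -6]

Back-substitution:
x₂ = (-6) / (-2) = 3
x₁ = (13 - (3)(3)) / (-4) = -1

x = [-1, 3]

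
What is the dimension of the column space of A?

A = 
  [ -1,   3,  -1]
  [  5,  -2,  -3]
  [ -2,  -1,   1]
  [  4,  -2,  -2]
dim(Col(A)) = 3

Row reduce:
R2 → R2 + (5)·R1
R3 → R3 - (2)·R1
R4 → R4 + (4)·R1
R3 → R3 + (7/13)·R2
R4 → R4 - (10/13)·R2
R4 → R4 + (2/17)·R3
REF = 
  [    -1,      3,     -1]
  [     0,     13,     -8]
  [     0,      0, -17/13]
  [     0,      0,      0]
Pivot columns: 1, 2, 3 → 3 pivots.
dim(Col(A)) = number of pivot columns = 3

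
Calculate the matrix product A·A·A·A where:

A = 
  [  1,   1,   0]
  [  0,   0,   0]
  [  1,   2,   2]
A² = A·A:
A²[1,1] = (1)(1) + (1)(0) + (0)(1) = 1
A²[1,2] = (1)(1) + (1)(0) + (0)(2) = 1
A²[1,3] = (1)(0) + (1)(0) + (0)(2) = 0
A²[2,1] = (0)(1) + (0)(0) + (0)(1) = 0
A²[2,2] = (0)(1) + (0)(0) + (0)(2) = 0
A²[2,3] = (0)(0) + (0)(0) + (0)(2) = 0
A²[3,1] = (1)(1) + (2)(0) + (2)(1) = 3
A²[3,2] = (1)(1) + (2)(0) + (2)(2) = 5
A²[3,3] = (1)(0) + (2)(0) + (2)(2) = 4
A² = 
  [  1,   1,   0]
  [  0,   0,   0]
  [  3,   5,   4]

A^3 = A^2·A:
A^3[1,1] = (1)(1) + (1)(0) + (0)(1) = 1
A^3[1,2] = (1)(1) + (1)(0) + (0)(2) = 1
A^3[1,3] = (1)(0) + (1)(0) + (0)(2) = 0
A^3[2,1] = (0)(1) + (0)(0) + (0)(1) = 0
A^3[2,2] = (0)(1) + (0)(0) + (0)(2) = 0
A^3[2,3] = (0)(0) + (0)(0) + (0)(2) = 0
A^3[3,1] = (3)(1) + (5)(0) + (4)(1) = 7
A^3[3,2] = (3)(1) + (5)(0) + (4)(2) = 11
A^3[3,3] = (3)(0) + (5)(0) + (4)(2) = 8
A^3 = 
  [  1,   1,   0]
  [  0,   0,   0]
  [  7,  11,   8]

A^4 = A^3·A:
A^4[1,1] = (1)(1) + (1)(0) + (0)(1) = 1
A^4[1,2] = (1)(1) + (1)(0) + (0)(2) = 1
A^4[1,3] = (1)(0) + (1)(0) + (0)(2) = 0
A^4[2,1] = (0)(1) + (0)(0) + (0)(1) = 0
A^4[2,2] = (0)(1) + (0)(0) + (0)(2) = 0
A^4[2,3] = (0)(0) + (0)(0) + (0)(2) = 0
A^4[3,1] = (7)(1) + (11)(0) + (8)(1) = 15
A^4[3,2] = (7)(1) + (11)(0) + (8)(2) = 23
A^4[3,3] = (7)(0) + (11)(0) + (8)(2) = 16
A^4 = 
  [  1,   1,   0]
  [  0,   0,   0]
  [ 15,  23,  16]

Therefore
A^4 = 
  [  1,   1,   0]
  [  0,   0,   0]
  [ 15,  23,  16]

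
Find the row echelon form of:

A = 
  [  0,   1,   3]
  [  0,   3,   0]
Row operations:
R2 → R2 - (3)·R1

Resulting echelon form:
REF = 
  [  0,   1,   3]
  [  0,   0,  -9]

Rank = 2 (number of non-zero pivot rows).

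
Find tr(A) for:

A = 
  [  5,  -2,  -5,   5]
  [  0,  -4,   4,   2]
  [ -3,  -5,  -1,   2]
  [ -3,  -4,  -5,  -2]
-2

tr(A) = 5 + -4 + -1 + -2 = -2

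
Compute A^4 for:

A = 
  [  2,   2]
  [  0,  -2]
A² = A·A:
A²[1,1] = (2)(2) + (2)(0) = 4
A²[1,2] = (2)(2) + (2)(-2) = 0
A²[2,1] = (0)(2) + (-2)(0) = 0
A²[2,2] = (0)(2) + (-2)(-2) = 4
A² = 
  [  4,   0]
  [  0,   4]

A^3 = A^2·A:
A^3[1,1] = (4)(2) + (0)(0) = 8
A^3[1,2] = (4)(2) + (0)(-2) = 8
A^3[2,1] = (0)(2) + (4)(0) = 0
A^3[2,2] = (0)(2) + (4)(-2) = -8
A^3 = 
  [  8,   8]
  [  0,  -8]

A^4 = A^3·A:
A^4[1,1] = (8)(2) + (8)(0) = 16
A^4[1,2] = (8)(2) + (8)(-2) = 0
A^4[2,1] = (0)(2) + (-8)(0) = 0
A^4[2,2] = (0)(2) + (-8)(-2) = 16
A^4 = 
  [ 16,   0]
  [  0,  16]

Therefore
A^4 = 
  [ 16,   0]
  [  0,  16]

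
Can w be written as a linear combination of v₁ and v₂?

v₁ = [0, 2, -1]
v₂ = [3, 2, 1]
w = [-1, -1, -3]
No

Form the augmented matrix and row-reduce:
[v₁|v₂|w] = 
  [  0,   3,  -1]
  [  2,   2,  -1]
  [ -1,   1,  -3]
Swap R1 ↔ R2
R3 → R3 + (1/2)·R1
R3 → R3 - (2/3)·R2
REF = 
  [    2,     2,    -1]
  [    0,     3,    -1]
  [    0,     0, -17/6]

Row 3 reads [0 0 | -17/6], i.e. 0 = -17/6, so the system is inconsistent and w ∉ span{v₁, v₂}.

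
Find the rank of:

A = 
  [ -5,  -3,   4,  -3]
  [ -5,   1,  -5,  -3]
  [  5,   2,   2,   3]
Row reduce:
R2 → R2 - (1)·R1
R3 → R3 + (1)·R1
R3 → R3 + (1/4)·R2
REF = 
  [  -5,   -3,    4,   -3]
  [   0,    4,   -9,    0]
  [   0,    0, 15/4,    0]
Pivot columns: 1, 2, 3 → 3 pivots.

rank(A) = 3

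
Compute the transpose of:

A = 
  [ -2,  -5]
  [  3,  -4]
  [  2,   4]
Aᵀ = 
  [ -2,   3,   2]
  [ -5,  -4,   4]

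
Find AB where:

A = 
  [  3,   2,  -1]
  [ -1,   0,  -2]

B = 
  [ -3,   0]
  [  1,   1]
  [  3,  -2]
AB = 
  [-10,   4]
  [ -3,   4]

A is 2×3 and B is 3×2, so AB is 2×2. Each entry is (row of A)·(column of B):
AB[1,1] = (3)(-3) + (2)(1) + (-1)(3) = -10
AB[1,2] = (3)(0) + (2)(1) + (-1)(-2) = 4
AB[2,1] = (-1)(-3) + (0)(1) + (-2)(3) = -3
AB[2,2] = (-1)(0) + (0)(1) + (-2)(-2) = 4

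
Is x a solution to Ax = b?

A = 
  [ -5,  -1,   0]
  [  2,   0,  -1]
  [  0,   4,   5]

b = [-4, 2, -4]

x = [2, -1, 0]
No

Ax = [-9, 4, -4] ≠ b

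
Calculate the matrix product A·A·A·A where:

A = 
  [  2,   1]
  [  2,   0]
A² = A·A:
A²[1,1] = (2)(2) + (1)(2) = 6
A²[1,2] = (2)(1) + (1)(0) = 2
A²[2,1] = (2)(2) + (0)(2) = 4
A²[2,2] = (2)(1) + (0)(0) = 2
A² = 
  [  6,   2]
  [  4,   2]

A^3 = A^2·A:
A^3[1,1] = (6)(2) + (2)(2) = 16
A^3[1,2] = (6)(1) + (2)(0) = 6
A^3[2,1] = (4)(2) + (2)(2) = 12
A^3[2,2] = (4)(1) + (2)(0) = 4
A^3 = 
  [ 16,   6]
  [ 12,   4]

A^4 = A^3·A:
A^4[1,1] = (16)(2) + (6)(2) = 44
A^4[1,2] = (16)(1) + (6)(0) = 16
A^4[2,1] = (12)(2) + (4)(2) = 32
A^4[2,2] = (12)(1) + (4)(0) = 12
A^4 = 
  [ 44,  16]
  [ 32,  12]

Therefore
A^4 = 
  [ 44,  16]
  [ 32,  12]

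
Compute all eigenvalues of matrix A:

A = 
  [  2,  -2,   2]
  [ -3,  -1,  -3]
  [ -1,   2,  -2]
λ = 2, (-3 + i√7)/2, (-3 - i√7)/2  (≈ 2, -1.5 + 1.323i, -1.5 - 1.323i)

Characteristic polynomial: det(λI - A) = λ³ + λ² - 2λ - 8
Testing integer divisors of the constant term: p(2) = 0, so (λ - 2) is a factor:
p(λ) = (λ - 2)(λ² + 3λ + 4)
λ² + 3λ + 4 = 0  ⇒  λ = (-3 ± √((3)² - 4·(4)))/2 = (-3 ± √(-7))/2
  = (-3 + i√7)/2,  (-3 - i√7)/2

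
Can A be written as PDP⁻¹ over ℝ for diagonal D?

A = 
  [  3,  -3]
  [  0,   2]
Yes

tr(A) = 5, det(A) = 6
Characteristic polynomial: λ² - tr(A)λ + det(A) = λ² - 5λ + 6
λ² - 5λ + 6 = (λ - 2)(λ - 3)
Eigenvalues: 3, 2
λ=2: alg. mult. = 1, geom. mult. = 2 - rank(A - (2)I) = 2 - 1 = 1
λ=3: alg. mult. = 1, geom. mult. = 2 - rank(A - (3)I) = 2 - 1 = 1
Sum of geometric multiplicities equals n, so A has n independent eigenvectors.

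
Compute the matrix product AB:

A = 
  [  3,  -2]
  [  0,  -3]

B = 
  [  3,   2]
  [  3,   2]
A is 2×2 and B is 2×2, so AB is 2×2. Each entry is (row of A)·(column of B):
AB[1,1] = (3)(3) + (-2)(3) = 3
AB[1,2] = (3)(2) + (-2)(2) = 2
AB[2,1] = (0)(3) + (-3)(3) = -9
AB[2,2] = (0)(2) + (-3)(2) = -6

AB = 
  [  3,   2]
  [ -9,  -6]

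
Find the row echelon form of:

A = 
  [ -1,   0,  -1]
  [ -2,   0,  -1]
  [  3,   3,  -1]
Row operations:
R2 → R2 - (2)·R1
R3 → R3 + (3)·R1
Swap R2 ↔ R3

Resulting echelon form:
REF = 
  [ -1,   0,  -1]
  [  0,   3,  -4]
  [  0,   0,   1]

Rank = 3 (number of non-zero pivot rows).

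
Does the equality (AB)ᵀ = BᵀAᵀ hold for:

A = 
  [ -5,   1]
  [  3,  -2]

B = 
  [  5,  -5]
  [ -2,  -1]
Yes

(AB)ᵀ = 
  [-27,  19]
  [ 24, -13]

BᵀAᵀ = 
  [-27,  19]
  [ 24, -13]

Both sides are equal — this is the standard identity (AB)ᵀ = BᵀAᵀ, which holds for all A, B.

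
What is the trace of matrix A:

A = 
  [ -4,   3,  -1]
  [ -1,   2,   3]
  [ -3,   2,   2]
0

tr(A) = -4 + 2 + 2 = 0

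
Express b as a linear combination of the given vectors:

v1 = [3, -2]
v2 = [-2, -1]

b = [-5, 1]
c1 = -1, c2 = 1

b = -1·v1 + 1·v2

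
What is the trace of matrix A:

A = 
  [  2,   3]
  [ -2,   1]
3

tr(A) = 2 + 1 = 3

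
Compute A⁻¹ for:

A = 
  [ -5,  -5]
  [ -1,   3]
det(A) = (-5)(3) - (-5)(-1) = -20
For a 2×2 matrix, A⁻¹ = (1/det(A)) · [[d, -b], [-c, a]]
    = (-1/20) · [[3, 5], [1, -5]]

A⁻¹ = 
  [-3/20,  -1/4]
  [-1/20,   1/4]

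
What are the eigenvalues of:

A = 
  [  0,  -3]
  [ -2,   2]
λ = 1 + √7, 1 - √7  (≈ 3.646, -1.646)

tr(A) = 2, det(A) = -6
Characteristic polynomial: λ² - tr(A)λ + det(A) = λ² - 2λ - 6
λ² - 2λ - 6 = 0  ⇒  λ = (2 ± √((-2)² - 4·(-6)))/2 = (2 ± √(28))/2
  = 1 + √7,  1 - √7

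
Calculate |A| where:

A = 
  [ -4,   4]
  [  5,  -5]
0

For a 2×2 matrix, det = ad - bc = (-4)(-5) - (4)(5) = 0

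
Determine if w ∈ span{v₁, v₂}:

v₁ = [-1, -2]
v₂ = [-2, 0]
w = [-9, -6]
Yes

Form the augmented matrix and row-reduce:
[v₁|v₂|w] = 
  [ -1,  -2,  -9]
  [ -2,   0,  -6]
R2 → R2 - (2)·R1
REF = 
  [ -1,  -2,  -9]
  [  0,   4,  12]

No row of the form [0 0 | nonzero], so the system is consistent. Back-substitution gives c₁ = 3, c₂ = 3: w = (3)·v₁ + (3)·v₂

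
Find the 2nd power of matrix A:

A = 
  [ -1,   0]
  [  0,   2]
A² = A·A:
A²[1,1] = (-1)(-1) + (0)(0) = 1
A²[1,2] = (-1)(0) + (0)(2) = 0
A²[2,1] = (0)(-1) + (2)(0) = 0
A²[2,2] = (0)(0) + (2)(2) = 4
A² = 
  [  1,   0]
  [  0,   4]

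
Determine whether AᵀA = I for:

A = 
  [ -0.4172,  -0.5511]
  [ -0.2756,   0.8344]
No

AᵀA = 
  [  0.2500,   0]
  [  0,   0.9999]
≠ I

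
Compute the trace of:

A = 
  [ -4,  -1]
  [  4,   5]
1

tr(A) = -4 + 5 = 1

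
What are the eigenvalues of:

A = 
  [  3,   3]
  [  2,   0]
tr(A) = 3, det(A) = -6
Characteristic polynomial: λ² - tr(A)λ + det(A) = λ² - 3λ - 6
λ² - 3λ - 6 = 0  ⇒  λ = (3 ± √((-3)² - 4·(-6)))/2 = (3 ± √(33))/2
  = (3 + √33)/2,  (3 - √33)/2

λ = (3 + √33)/2, (3 - √33)/2  (≈ 4.372, -1.372)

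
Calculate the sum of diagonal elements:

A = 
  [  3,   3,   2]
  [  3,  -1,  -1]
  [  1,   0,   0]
2

tr(A) = 3 + -1 + 0 = 2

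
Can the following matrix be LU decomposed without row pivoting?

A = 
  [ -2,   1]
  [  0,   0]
Yes.
A[1,1] = -2 ≠ 0, so Gaussian elimination proceeds without a row swap: multiplier ℓ₂₁ = (0)/(-2) = 0, and U[2,2] = 0 - (0)(1) = 0.
L = 
  [  1,   0]
  [  0,   1]
U = 
  [ -2,   1]
  [  0,   0]
Check row 2 of LU: [(0)(-2), (0)(1) + 0] = [0, 0] = row 2 of A ✓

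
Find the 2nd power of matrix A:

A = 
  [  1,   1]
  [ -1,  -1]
A² = A·A:
A²[1,1] = (1)(1) + (1)(-1) = 0
A²[1,2] = (1)(1) + (1)(-1) = 0
A²[2,1] = (-1)(1) + (-1)(-1) = 0
A²[2,2] = (-1)(1) + (-1)(-1) = 0
A² = 
  [  0,   0]
  [  0,   0]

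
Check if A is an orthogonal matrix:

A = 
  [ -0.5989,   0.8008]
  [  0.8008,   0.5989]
Yes

AᵀA = 
  [  1,   0]
  [  0,   1]
≈ I (equal to I up to the 4-dp rounding of the entries)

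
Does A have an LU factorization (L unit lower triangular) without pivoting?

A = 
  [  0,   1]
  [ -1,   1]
No.
A[1,1] = 0 but A[2,1] = -1 ≠ 0. Any LU with L unit lower triangular has (LU)[1,1] = U[1,1] and (LU)[2,1] = L[2,1]·U[1,1]; matching A forces U[1,1] = 0, which then forces (LU)[2,1] = 0 ≠ -1. A row swap (pivoting) is required.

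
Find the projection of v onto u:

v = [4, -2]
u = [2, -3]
v·u = (4)(2) + (-2)(-3) = 14
u·u = (2)² + (-3)² = 13
proj_u(v) = (v·u / u·u) × u = (14/13) × u

proj_u(v) = [28/13, -42/13]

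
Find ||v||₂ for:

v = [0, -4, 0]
4

||v||₂ = √((0)² + (-4)² + (0)²) = √16 = 4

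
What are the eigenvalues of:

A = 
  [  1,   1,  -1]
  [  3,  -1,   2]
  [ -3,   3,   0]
λ = 2, -1 + √10, -1 - √10  (≈ 2, 2.162, -4.162)

Characteristic polynomial: det(λI - A) = λ³ - 13λ + 18
Testing integer divisors of the constant term: p(2) = 0, so (λ - 2) is a factor:
p(λ) = (λ - 2)(λ² + 2λ - 9)
λ² + 2λ - 9 = 0  ⇒  λ = (-2 ± √((2)² - 4·(-9)))/2 = (-2 ± √(40))/2
  = -1 + √10,  -1 - √10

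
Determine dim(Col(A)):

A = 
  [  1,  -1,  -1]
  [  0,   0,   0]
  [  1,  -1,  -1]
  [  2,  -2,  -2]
Row reduce:
R3 → R3 - (1)·R1
R4 → R4 - (2)·R1
REF = 
  [  1,  -1,  -1]
  [  0,   0,   0]
  [  0,   0,   0]
  [  0,   0,   0]
Pivot columns: 1 → 1 pivot.
dim(Col(A)) = number of pivot columns = 1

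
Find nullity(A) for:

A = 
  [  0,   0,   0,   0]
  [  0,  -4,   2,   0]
nullity(A) = 3

Row reduce:
Swap R1 ↔ R2
REF = 
  [  0,  -4,   2,   0]
  [  0,   0,   0,   0]
Pivot columns: 2 → 1 pivot.
rank(A) = 1, so nullity(A) = 4 - 1 = 3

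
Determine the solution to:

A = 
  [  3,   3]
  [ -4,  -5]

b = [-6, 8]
Row reduce the augmented matrix [A|b]:
R2 → R2 + (4/3)·R1
REF = 
  [  3,   3,  -6]
  [  0,  -1,   0]

Back-substitution:
x₂ = 0 / (-1) = 0
x₁ = (-6 - (3)(0)) / 3 = -2

x = [-2, 0]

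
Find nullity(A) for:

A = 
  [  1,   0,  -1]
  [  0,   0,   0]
nullity(A) = 2

Row reduce:
(no row operations needed)
REF = 
  [  1,   0,  -1]
  [  0,   0,   0]
Pivot columns: 1 → 1 pivot.
rank(A) = 1, so nullity(A) = 3 - 1 = 2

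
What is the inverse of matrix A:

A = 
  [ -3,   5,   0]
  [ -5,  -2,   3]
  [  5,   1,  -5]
det(A) = (-3)·((-2)(-5) - (3)(1)) - (5)·((-5)(-5) - (3)(5)) + (0)·((-5)(1) - (-2)(5))
  = (-3)(7) - (5)(10) + (0)(5)
  = -71
det(A) = -71 ≠ 0, so A is invertible.

Cofactors Cᵢⱼ = (-1)ⁱ⁺ʲ·Mᵢⱼ:
C = 
  [  7, -10,   5]
  [ 25,  15,  28]
  [ 15,   9,  31]

adj(A) = Cᵀ:
adj(A) = 
  [  7,  25,  15]
  [-10,  15,   9]
  [  5,  28,  31]

A⁻¹ = (-1/71) · adj(A):
A⁻¹ = 
  [ -7/71, -25/71, -15/71]
  [ 10/71, -15/71,  -9/71]
  [ -5/71, -28/71, -31/71]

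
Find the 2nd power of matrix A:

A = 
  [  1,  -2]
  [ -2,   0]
A² = A·A:
A²[1,1] = (1)(1) + (-2)(-2) = 5
A²[1,2] = (1)(-2) + (-2)(0) = -2
A²[2,1] = (-2)(1) + (0)(-2) = -2
A²[2,2] = (-2)(-2) + (0)(0) = 4
A² = 
  [  5,  -2]
  [ -2,   4]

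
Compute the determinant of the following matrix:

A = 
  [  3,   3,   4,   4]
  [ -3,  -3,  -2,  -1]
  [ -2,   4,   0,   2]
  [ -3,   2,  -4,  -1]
-88

Cofactor expansion along row 1: det(A) = a₁₁M₁₁ - a₁₂M₁₂ + a₁₃M₁₃ - a₁₄M₁₄

M₁₁ = det[[-3, -2, -1]; [4, 0, 2]; [2, -4, -1]]
  = (-3)·((0)(-1) - (2)(-4)) - (-2)·((4)(-1) - (2)(2)) + (-1)·((4)(-4) - (0)(2))
  = (-3)(8) - (-2)(-8) + (-1)(-16)
  = -24
M₁₂ = det[[-3, -2, -1]; [-2, 0, 2]; [-3, -4, -1]]
  = (-3)·((0)(-1) - (2)(-4)) - (-2)·((-2)(-1) - (2)(-3)) + (-1)·((-2)(-4) - (0)(-3))
  = (-3)(8) - (-2)(8) + (-1)(8)
  = -16
M₁₃ = det[[-3, -3, -1]; [-2, 4, 2]; [-3, 2, -1]]
  = (-3)·((4)(-1) - (2)(2)) - (-3)·((-2)(-1) - (2)(-3)) + (-1)·((-2)(2) - (4)(-3))
  = (-3)(-8) - (-3)(8) + (-1)(8)
  = 40
M₁₄ = det[[-3, -3, -2]; [-2, 4, 0]; [-3, 2, -4]]
  = (-3)·((4)(-4) - (0)(2)) - (-3)·((-2)(-4) - (0)(-3)) + (-2)·((-2)(2) - (4)(-3))
  = (-3)(-16) - (-3)(8) + (-2)(8)
  = 56

det(A) = (3)(-24) - (3)(-16) + (4)(40) - (4)(56) = -88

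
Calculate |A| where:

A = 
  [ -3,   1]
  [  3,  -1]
For a 2×2 matrix, det = ad - bc = (-3)(-1) - (1)(3) = 0

det(A) = 0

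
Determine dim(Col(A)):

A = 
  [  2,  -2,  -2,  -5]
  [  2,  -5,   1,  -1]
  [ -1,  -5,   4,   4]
Row reduce:
R2 → R2 - (1)·R1
R3 → R3 + (1/2)·R1
R3 → R3 - (2)·R2
REF = 
  [    2,    -2,    -2,    -5]
  [    0,    -3,     3,     4]
  [    0,     0,    -3, -13/2]
Pivot columns: 1, 2, 3 → 3 pivots.
dim(Col(A)) = number of pivot columns = 3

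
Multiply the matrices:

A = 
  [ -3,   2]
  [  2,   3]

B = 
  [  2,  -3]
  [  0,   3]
AB = 
  [ -6,  15]
  [  4,   3]

A is 2×2 and B is 2×2, so AB is 2×2. Each entry is (row of A)·(column of B):
AB[1,1] = (-3)(2) + (2)(0) = -6
AB[1,2] = (-3)(-3) + (2)(3) = 15
AB[2,1] = (2)(2) + (3)(0) = 4
AB[2,2] = (2)(-3) + (3)(3) = 3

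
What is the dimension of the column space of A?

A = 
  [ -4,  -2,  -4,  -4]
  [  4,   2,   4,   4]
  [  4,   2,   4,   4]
dim(Col(A)) = 1

Row reduce:
R2 → R2 + (1)·R1
R3 → R3 + (1)·R1
REF = 
  [ -4,  -2,  -4,  -4]
  [  0,   0,   0,   0]
  [  0,   0,   0,   0]
Pivot columns: 1 → 1 pivot.
dim(Col(A)) = number of pivot columns = 1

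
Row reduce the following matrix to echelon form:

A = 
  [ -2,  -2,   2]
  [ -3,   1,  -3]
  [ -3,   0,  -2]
Row operations:
R2 → R2 - (3/2)·R1
R3 → R3 - (3/2)·R1
R3 → R3 - (3/4)·R2

Resulting echelon form:
REF = 
  [  -2,   -2,    2]
  [   0,    4,   -6]
  [   0,    0, -1/2]

Rank = 3 (number of non-zero pivot rows).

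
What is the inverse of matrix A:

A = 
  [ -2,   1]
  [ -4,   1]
det(A) = (-2)(1) - (1)(-4) = 2
For a 2×2 matrix, A⁻¹ = (1/det(A)) · [[d, -b], [-c, a]]
    = (1/2) · [[1, -1], [4, -2]]

A⁻¹ = 
  [ 1/2, -1/2]
  [   2,   -1]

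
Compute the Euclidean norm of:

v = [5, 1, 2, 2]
5.831

||v||₂ = √((5)² + (1)² + (2)² + (2)²) = √34 = 5.831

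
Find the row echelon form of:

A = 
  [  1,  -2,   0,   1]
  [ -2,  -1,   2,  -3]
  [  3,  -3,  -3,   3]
Row operations:
R2 → R2 + (2)·R1
R3 → R3 - (3)·R1
R3 → R3 + (3/5)·R2

Resulting echelon form:
REF = 
  [   1,   -2,    0,    1]
  [   0,   -5,    2,   -1]
  [   0,    0, -9/5, -3/5]

Rank = 3 (number of non-zero pivot rows).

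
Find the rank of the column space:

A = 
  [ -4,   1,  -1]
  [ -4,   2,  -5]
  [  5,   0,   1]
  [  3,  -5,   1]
dim(Col(A)) = 3

Row reduce:
R2 → R2 - (1)·R1
R3 → R3 + (5/4)·R1
R4 → R4 + (3/4)·R1
R3 → R3 - (5/4)·R2
R4 → R4 + (17/4)·R2
R4 → R4 + (67/19)·R3
REF = 
  [  -4,    1,   -1]
  [   0,    1,   -4]
  [   0,    0, 19/4]
  [   0,    0,    0]
Pivot columns: 1, 2, 3 → 3 pivots.
dim(Col(A)) = number of pivot columns = 3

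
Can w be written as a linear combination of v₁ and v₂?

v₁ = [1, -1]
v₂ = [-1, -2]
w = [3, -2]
Yes

Form the augmented matrix and row-reduce:
[v₁|v₂|w] = 
  [  1,  -1,   3]
  [ -1,  -2,  -2]
R2 → R2 + (1)·R1
REF = 
  [  1,  -1,   3]
  [  0,  -3,   1]

No row of the form [0 0 | nonzero], so the system is consistent. Back-substitution gives c₁ = 8/3, c₂ = -1/3: w = (8/3)·v₁ + (-1/3)·v₂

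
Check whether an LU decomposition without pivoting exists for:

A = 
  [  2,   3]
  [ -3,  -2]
Yes.
A[1,1] = 2 ≠ 0, so Gaussian elimination proceeds without a row swap: multiplier ℓ₂₁ = (-3)/(2) = -3/2, and U[2,2] = -2 - (-3/2)(3) = 5/2.
L = 
  [   1,    0]
  [-3/2,    1]
U = 
  [  2,   3]
  [  0, 5/2]
Check row 2 of LU: [(-3/2)(2), (-3/2)(3) + (5/2)] = [-3, -2] = row 2 of A ✓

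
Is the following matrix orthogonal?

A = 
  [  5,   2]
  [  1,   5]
No

AᵀA = 
  [ 26,  15]
  [ 15,  29]
≠ I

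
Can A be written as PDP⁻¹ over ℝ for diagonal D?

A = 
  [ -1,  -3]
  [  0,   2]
Yes

tr(A) = 1, det(A) = -2
Characteristic polynomial: λ² - tr(A)λ + det(A) = λ² - λ - 2
λ² - λ - 2 = (λ + 1)(λ - 2)
Eigenvalues: 2, -1
λ=-1: alg. mult. = 1, geom. mult. = 2 - rank(A - (-1)I) = 2 - 1 = 1
λ=2: alg. mult. = 1, geom. mult. = 2 - rank(A - (2)I) = 2 - 1 = 1
Sum of geometric multiplicities equals n, so A has n independent eigenvectors.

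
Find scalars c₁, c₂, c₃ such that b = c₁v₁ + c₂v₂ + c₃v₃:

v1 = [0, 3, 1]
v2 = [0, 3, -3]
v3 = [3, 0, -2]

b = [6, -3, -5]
c1 = -1, c2 = 0, c3 = 2

b = -1·v1 + 0·v2 + 2·v3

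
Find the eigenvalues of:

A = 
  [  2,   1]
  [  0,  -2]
λ = 2, -2

tr(A) = 0, det(A) = -4
Characteristic polynomial: λ² - tr(A)λ + det(A) = λ² - 4
λ² - 4 = (λ + 2)(λ - 2)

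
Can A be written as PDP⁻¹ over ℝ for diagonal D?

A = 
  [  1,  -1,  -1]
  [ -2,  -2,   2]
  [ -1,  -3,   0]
No

Characteristic polynomial: det(λI - A) = λ³ + λ² + λ - 4
By the rational root theorem any rational root is an integer dividing 4; none of those is a root, so p(λ) has no rational roots and hence (being an irreducible cubic) no repeated roots.
Discriminant of the cubic: Δ = -491
Δ < 0 ⇒ one real eigenvalue and a complex-conjugate pair: λ ≈ -1.075 + 1.523i, -1.075 - 1.523i, 1.151
Has complex eigenvalues (not diagonalizable over ℝ).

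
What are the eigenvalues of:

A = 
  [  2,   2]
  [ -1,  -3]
λ = (-1 + √17)/2, (-1 - √17)/2  (≈ 1.562, -2.562)

tr(A) = -1, det(A) = -4
Characteristic polynomial: λ² - tr(A)λ + det(A) = λ² + λ - 4
λ² + λ - 4 = 0  ⇒  λ = (-1 ± √((1)² - 4·(-4)))/2 = (-1 ± √(17))/2
  = (-1 + √17)/2,  (-1 - √17)/2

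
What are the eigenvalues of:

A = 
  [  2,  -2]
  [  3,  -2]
λ = i√2, -i√2  (≈ 0 + 1.414i, 0 - 1.414i)

tr(A) = 0, det(A) = 2
Characteristic polynomial: λ² - tr(A)λ + det(A) = λ² + 2
λ² + 2 = 0  ⇒  λ = (0 ± √((0)² - 4·(2)))/2 = (0 ± √(-8))/2
  = i√2,  -i√2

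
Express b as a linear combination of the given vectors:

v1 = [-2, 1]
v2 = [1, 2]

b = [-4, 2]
c1 = 2, c2 = 0

b = 2·v1 + 0·v2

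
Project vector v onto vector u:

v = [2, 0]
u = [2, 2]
proj_u(v) = [1, 1]

v·u = (2)(2) + (0)(2) = 4
u·u = (2)² + (2)² = 8
proj_u(v) = (v·u / u·u) × u = (4/8) × u = (1/2) × u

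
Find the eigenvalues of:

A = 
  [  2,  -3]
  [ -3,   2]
λ = 5, -1

tr(A) = 4, det(A) = -5
Characteristic polynomial: λ² - tr(A)λ + det(A) = λ² - 4λ - 5
λ² - 4λ - 5 = (λ + 1)(λ - 5)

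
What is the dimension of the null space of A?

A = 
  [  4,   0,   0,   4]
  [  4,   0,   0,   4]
nullity(A) = 3

Row reduce:
R2 → R2 - (1)·R1
REF = 
  [  4,   0,   0,   4]
  [  0,   0,   0,   0]
Pivot columns: 1 → 1 pivot.
rank(A) = 1, so nullity(A) = 4 - 1 = 3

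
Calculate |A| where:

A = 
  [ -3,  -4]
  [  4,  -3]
For a 2×2 matrix, det = ad - bc = (-3)(-3) - (-4)(4) = 25

det(A) = 25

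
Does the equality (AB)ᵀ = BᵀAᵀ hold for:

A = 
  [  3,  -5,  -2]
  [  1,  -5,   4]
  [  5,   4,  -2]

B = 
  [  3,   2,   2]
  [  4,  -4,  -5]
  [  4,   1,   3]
Yes

(AB)ᵀ = 
  [-19,  -1,  23]
  [ 24,  26,  -8]
  [ 25,  39, -16]

BᵀAᵀ = 
  [-19,  -1,  23]
  [ 24,  26,  -8]
  [ 25,  39, -16]

Both sides are equal — this is the standard identity (AB)ᵀ = BᵀAᵀ, which holds for all A, B.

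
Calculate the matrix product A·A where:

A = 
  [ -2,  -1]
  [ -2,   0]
A² = A·A:
A²[1,1] = (-2)(-2) + (-1)(-2) = 6
A²[1,2] = (-2)(-1) + (-1)(0) = 2
A²[2,1] = (-2)(-2) + (0)(-2) = 4
A²[2,2] = (-2)(-1) + (0)(0) = 2
A² = 
  [  6,   2]
  [  4,   2]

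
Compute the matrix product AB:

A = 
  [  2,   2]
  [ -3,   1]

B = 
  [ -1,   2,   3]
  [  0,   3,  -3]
A is 2×2 and B is 2×3, so AB is 2×3. Each entry is (row of A)·(column of B):
AB[1,1] = (2)(-1) + (2)(0) = -2
AB[1,2] = (2)(2) + (2)(3) = 10
AB[1,3] = (2)(3) + (2)(-3) = 0
AB[2,1] = (-3)(-1) + (1)(0) = 3
AB[2,2] = (-3)(2) + (1)(3) = -3
AB[2,3] = (-3)(3) + (1)(-3) = -12

AB = 
  [ -2,  10,   0]
  [  3,  -3, -12]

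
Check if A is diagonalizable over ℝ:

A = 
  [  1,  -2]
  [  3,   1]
No

tr(A) = 2, det(A) = 7
Characteristic polynomial: λ² - tr(A)λ + det(A) = λ² - 2λ + 7
λ² - 2λ + 7 = 0  ⇒  λ = (2 ± √((-2)² - 4·(7)))/2 = (2 ± √(-24))/2
  = 1 + i√6,  1 - i√6
Eigenvalues: 1 + i√6, 1 - i√6  (≈ 1 + 2.449i, 1 - 2.449i)
Has complex eigenvalues (not diagonalizable over ℝ).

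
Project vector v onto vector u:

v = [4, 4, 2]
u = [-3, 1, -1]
v·u = (4)(-3) + (4)(1) + (2)(-1) = -10
u·u = (-3)² + (1)² + (-1)² = 11
proj_u(v) = (v·u / u·u) × u = (-10/11) × u

proj_u(v) = [30/11, -10/11, 10/11]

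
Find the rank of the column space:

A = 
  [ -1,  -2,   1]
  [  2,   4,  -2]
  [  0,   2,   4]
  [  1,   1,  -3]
Row reduce:
R2 → R2 + (2)·R1
R4 → R4 + (1)·R1
Swap R2 ↔ R3
R4 → R4 + (1/2)·R2
REF = 
  [ -1,  -2,   1]
  [  0,   2,   4]
  [  0,   0,   0]
  [  0,   0,   0]
Pivot columns: 1, 2 → 2 pivots.
dim(Col(A)) = number of pivot columns = 2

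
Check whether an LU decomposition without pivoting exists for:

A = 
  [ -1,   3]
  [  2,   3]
Yes.
A[1,1] = -1 ≠ 0, so Gaussian elimination proceeds without a row swap: multiplier ℓ₂₁ = (2)/(-1) = -2, and U[2,2] = 3 - (-2)(3) = 9.
L = 
  [  1,   0]
  [ -2,   1]
U = 
  [ -1,   3]
  [  0,   9]
Check row 2 of LU: [(-2)(-1), (-2)(3) + 9] = [2, 3] = row 2 of A ✓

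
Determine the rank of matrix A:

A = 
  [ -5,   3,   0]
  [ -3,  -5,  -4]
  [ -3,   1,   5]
Row reduce:
R2 → R2 - (3/5)·R1
R3 → R3 - (3/5)·R1
R3 → R3 - (2/17)·R2
REF = 
  [   -5,     3,     0]
  [    0, -34/5,    -4]
  [    0,     0, 93/17]
Pivot columns: 1, 2, 3 → 3 pivots.

rank(A) = 3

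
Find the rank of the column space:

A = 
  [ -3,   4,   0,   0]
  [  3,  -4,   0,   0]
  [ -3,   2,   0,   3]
dim(Col(A)) = 2

Row reduce:
R2 → R2 + (1)·R1
R3 → R3 - (1)·R1
Swap R2 ↔ R3
REF = 
  [ -3,   4,   0,   0]
  [  0,  -2,   0,   3]
  [  0,   0,   0,   0]
Pivot columns: 1, 2 → 2 pivots.
dim(Col(A)) = number of pivot columns = 2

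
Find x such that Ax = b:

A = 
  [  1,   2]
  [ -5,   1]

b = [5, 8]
Row reduce the augmented matrix [A|b]:
R2 → R2 + (5)·R1
REF = 
  [  1,   2,   5]
  [  0,  11,  33]

Back-substitution:
x₂ = 33 / 11 = 3
x₁ = (5 - (2)(3)) / 1 = -1

x = [-1, 3]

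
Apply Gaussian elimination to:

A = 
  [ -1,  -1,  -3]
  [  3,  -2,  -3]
Row operations:
R2 → R2 + (3)·R1

Resulting echelon form:
REF = 
  [ -1,  -1,  -3]
  [  0,  -5, -12]

Rank = 2 (number of non-zero pivot rows).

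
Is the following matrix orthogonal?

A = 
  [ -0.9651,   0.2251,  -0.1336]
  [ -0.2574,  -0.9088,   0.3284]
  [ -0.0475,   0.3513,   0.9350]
Yes

AᵀA = 
  [  0.9999,   0,   0]
  [  0,   1,  -0.0001]
  [  0,  -0.0001,   0.9999]
≈ I (equal to I up to the 4-dp rounding of the entries)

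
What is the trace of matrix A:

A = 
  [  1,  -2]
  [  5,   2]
3

tr(A) = 1 + 2 = 3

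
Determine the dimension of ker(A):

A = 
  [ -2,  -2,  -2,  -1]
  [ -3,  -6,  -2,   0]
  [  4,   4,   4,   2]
nullity(A) = 2

Row reduce:
R2 → R2 - (3/2)·R1
R3 → R3 + (2)·R1
REF = 
  [ -2,  -2,  -2,  -1]
  [  0,  -3,   1, 3/2]
  [  0,   0,   0,   0]
Pivot columns: 1, 2 → 2 pivots.
rank(A) = 2, so nullity(A) = 4 - 2 = 2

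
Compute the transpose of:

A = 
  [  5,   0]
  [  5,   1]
Aᵀ = 
  [  5,   5]
  [  0,   1]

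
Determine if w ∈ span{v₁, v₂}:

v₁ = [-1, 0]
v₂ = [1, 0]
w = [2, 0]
Yes

Form the augmented matrix and row-reduce:
[v₁|v₂|w] = 
  [ -1,   1,   2]
  [  0,   0,   0]
(already in echelon form — no row operations needed)

No row of the form [0 0 | nonzero], so the system is consistent. Back-substitution gives c₁ = -2, c₂ = 0: w = (-2)·v₁ + (0)·v₂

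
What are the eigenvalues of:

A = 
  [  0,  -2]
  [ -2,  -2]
tr(A) = -2, det(A) = -4
Characteristic polynomial: λ² - tr(A)λ + det(A) = λ² + 2λ - 4
λ² + 2λ - 4 = 0  ⇒  λ = (-2 ± √((2)² - 4·(-4)))/2 = (-2 ± √(20))/2
  = -1 + √5,  -1 - √5

λ = -1 + √5, -1 - √5  (≈ 1.236, -3.236)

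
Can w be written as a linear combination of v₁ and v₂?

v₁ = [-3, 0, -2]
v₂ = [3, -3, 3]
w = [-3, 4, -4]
No

Form the augmented matrix and row-reduce:
[v₁|v₂|w] = 
  [ -3,   3,  -3]
  [  0,  -3,   4]
  [ -2,   3,  -4]
R3 → R3 - (2/3)·R1
R3 → R3 + (1/3)·R2
REF = 
  [  -3,    3,   -3]
  [   0,   -3,    4]
  [   0,    0, -2/3]

Row 3 reads [0 0 | -2/3], i.e. 0 = -2/3, so the system is inconsistent and w ∉ span{v₁, v₂}.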